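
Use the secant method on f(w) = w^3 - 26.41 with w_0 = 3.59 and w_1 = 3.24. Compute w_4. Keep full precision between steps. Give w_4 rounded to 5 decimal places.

f(w_0) = 19.858279, f(w_1) = 7.602224
w_2 = 3.240000 - (7.602224)·(3.240000 - 3.590000)/(7.602224 - (19.858279)) = 3.022901; f(w_2) = 1.213057
w_3 = 3.022901 - (1.213057)·(3.022901 - 3.240000)/(1.213057 - (7.602224)) = 2.981682; f(w_3) = 0.098432
w_4 = 2.981682 - (0.098432)·(2.981682 - 3.022901)/(0.098432 - (1.213057)) = 2.978042; f(w_4) = 0.001467

2.97804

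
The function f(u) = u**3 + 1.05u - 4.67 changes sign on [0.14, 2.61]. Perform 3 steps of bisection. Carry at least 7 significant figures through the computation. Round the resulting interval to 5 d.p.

[1.37500, 1.68375]

f(0.140000) = -4.520256, f(2.610000) = 15.850081 (opposite signs)
step 1: m = 1.375000, f(m) = -0.626641 < 0 → root in [1.375000, 2.610000]
step 2: m = 1.992500, f(m) = 5.332462 > 0 → root in [1.375000, 1.992500]
step 3: m = 1.683750, f(m) = 1.871392 > 0 → root in [1.375000, 1.683750]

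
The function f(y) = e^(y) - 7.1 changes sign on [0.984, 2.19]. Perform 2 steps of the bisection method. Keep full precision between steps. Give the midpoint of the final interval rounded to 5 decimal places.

2.03925

f(0.984000) = -4.424865, f(2.190000) = 1.835213 (opposite signs)
step 1: m = 1.587000, f(m) = -2.210940 < 0 → root in [1.587000, 2.190000]
step 2: m = 1.888500, f(m) = -0.490553 < 0 → root in [1.888500, 2.190000]
Midpoint of [1.888500, 2.190000] = 2.039250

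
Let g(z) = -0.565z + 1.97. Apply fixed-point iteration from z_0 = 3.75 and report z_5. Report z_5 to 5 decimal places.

1.11535

z_1 = g(3.750000) = -0.148750
z_2 = g(-0.148750) = 2.054044
z_3 = g(2.054044) = 0.809465
z_4 = g(0.809465) = 1.512652
z_5 = g(1.512652) = 1.115352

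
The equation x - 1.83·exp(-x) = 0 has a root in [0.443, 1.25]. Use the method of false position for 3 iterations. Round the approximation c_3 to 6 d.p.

0.812520

f(0.443000) = -0.732056, f(1.250000) = 0.725696
step 1: c = 0.848260, f(c) = 0.064729 > 0 → new bracket [0.443000, 0.848260]
step 2: c = 0.815338, f(c) = 0.005582 > 0 → new bracket [0.443000, 0.815338]
step 3: c = 0.812520, f(c) = 0.000480 > 0 → new bracket [0.443000, 0.812520]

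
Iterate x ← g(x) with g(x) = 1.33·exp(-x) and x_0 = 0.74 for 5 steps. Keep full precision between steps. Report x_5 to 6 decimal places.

0.667483

x_1 = g(0.740000) = 0.634562
x_2 = g(0.634562) = 0.705123
x_3 = g(0.705123) = 0.657083
x_4 = g(0.657083) = 0.689420
x_5 = g(0.689420) = 0.667483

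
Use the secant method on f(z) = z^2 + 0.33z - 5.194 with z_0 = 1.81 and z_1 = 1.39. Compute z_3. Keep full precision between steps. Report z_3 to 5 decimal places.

2.10801

f(z_0) = -1.320600, f(z_1) = -2.803200
z_2 = 1.390000 - (-2.803200)·(1.390000 - 1.810000)/(-2.803200 - (-1.320600)) = 2.184108; f(z_2) = 0.297082
z_3 = 2.184108 - (0.297082)·(2.184108 - 1.390000)/(0.297082 - (-2.803200)) = 2.108013; f(z_3) = -0.054637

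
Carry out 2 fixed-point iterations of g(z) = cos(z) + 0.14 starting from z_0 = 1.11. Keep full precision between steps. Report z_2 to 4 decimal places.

z_1 = g(1.110000) = 0.584662
z_2 = g(0.584662) = 0.973899

0.9739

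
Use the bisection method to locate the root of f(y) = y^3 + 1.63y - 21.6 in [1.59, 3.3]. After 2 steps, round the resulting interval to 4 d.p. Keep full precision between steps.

f(1.590000) = -14.988621, f(3.300000) = 19.716000 (opposite signs)
step 1: m = 2.445000, f(m) = -2.998379 < 0 → root in [2.445000, 3.300000]
step 2: m = 2.872500, f(m) = 6.783909 > 0 → root in [2.445000, 2.872500]

[2.4450, 2.8725]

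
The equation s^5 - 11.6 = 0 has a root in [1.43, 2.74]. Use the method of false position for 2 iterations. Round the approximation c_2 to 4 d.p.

False-position update: c = (a·f(b) − b·f(a))/(f(b) − f(a)); replace the endpoint whose sign matches f(c).
f(1.430000) = -5.620289, f(2.740000) = 142.837518
step 1: c = 1.479594, f(c) = -4.508919 < 0 → new bracket [1.479594, 2.740000]
step 2: c = 1.518163, f(c) = -3.535224 < 0 → new bracket [1.518163, 2.740000]

1.5182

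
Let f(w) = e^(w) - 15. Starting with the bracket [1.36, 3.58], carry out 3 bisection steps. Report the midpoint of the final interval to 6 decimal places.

f(1.360000) = -11.103807, f(3.580000) = 20.873541 (opposite signs)
step 1: m = 2.470000, f(m) = -3.177553 < 0 → root in [2.470000, 3.580000]
step 2: m = 3.025000, f(m) = 5.594005 > 0 → root in [2.470000, 3.025000]
step 3: m = 2.747500, f(m) = 0.603574 > 0 → root in [2.470000, 2.747500]
Midpoint of [2.470000, 2.747500] = 2.608750

2.608750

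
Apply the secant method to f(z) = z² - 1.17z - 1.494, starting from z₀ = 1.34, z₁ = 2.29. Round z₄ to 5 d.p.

f(z_0) = -1.266200, f(z_1) = 1.070800
z_2 = 2.290000 - (1.070800)·(2.290000 - 1.340000)/(1.070800 - (-1.266200)) = 1.854715; f(z_2) = -0.224048
z_3 = 1.854715 - (-0.224048)·(1.854715 - 2.290000)/(-0.224048 - (1.070800)) = 1.930033; f(z_3) = -0.027112
z_4 = 1.930033 - (-0.027112)·(1.930033 - 1.854715)/(-0.027112 - (-0.224048)) = 1.940402; f(z_4) = 0.000888

1.94040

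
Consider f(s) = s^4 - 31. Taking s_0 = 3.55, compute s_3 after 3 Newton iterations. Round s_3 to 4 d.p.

2.3664

f'(s) = 4s^3
s_0 = 3.550000: f = 127.823006, f' = 178.955500 → s_1 = 3.550000 - (127.823006)/(178.955500) = 2.835727
s_1 = 2.835727: f = 33.663310, f' = 91.212307 → s_2 = 2.835727 - (33.663310)/(91.212307) = 2.466662
s_2 = 2.466662: f = 6.020183, f' = 60.032843 → s_3 = 2.466662 - (6.020183)/(60.032843) = 2.366380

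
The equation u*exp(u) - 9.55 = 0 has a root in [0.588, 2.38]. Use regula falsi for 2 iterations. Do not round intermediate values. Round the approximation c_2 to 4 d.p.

f(0.588000) = -8.491374, f(2.380000) = 16.165669
step 1: c = 1.205128, f(c) = -5.528266 < 0 → new bracket [1.205128, 2.380000]
step 2: c = 1.504520, f(c) = -2.776658 < 0 → new bracket [1.504520, 2.380000]

1.5045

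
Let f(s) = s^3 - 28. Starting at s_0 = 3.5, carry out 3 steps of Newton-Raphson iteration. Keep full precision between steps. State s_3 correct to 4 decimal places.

3.0366

f'(s) = 3s^2
s_0 = 3.500000: f = 14.875000, f' = 36.750000 → s_1 = 3.500000 - (14.875000)/(36.750000) = 3.095238
s_1 = 3.095238: f = 1.653925, f' = 28.741497 → s_2 = 3.095238 - (1.653925)/(28.741497) = 3.037693
s_2 = 3.037693: f = 0.030558, f' = 27.682741 → s_3 = 3.037693 - (0.030558)/(27.682741) = 3.036589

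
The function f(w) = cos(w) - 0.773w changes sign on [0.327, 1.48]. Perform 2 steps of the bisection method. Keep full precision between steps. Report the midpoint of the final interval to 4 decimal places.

0.7594

f(0.327000) = 0.694239, f(1.480000) = -1.053368 (opposite signs)
step 1: m = 0.903500, f(m) = -0.079541 < 0 → root in [0.327000, 0.903500]
step 2: m = 0.615250, f(m) = 0.341041 > 0 → root in [0.615250, 0.903500]
Midpoint of [0.615250, 0.903500] = 0.759375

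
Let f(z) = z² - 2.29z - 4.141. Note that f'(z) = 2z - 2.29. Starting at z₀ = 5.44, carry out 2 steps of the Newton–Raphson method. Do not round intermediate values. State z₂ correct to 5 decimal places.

3.51590

Newton update: z ← z − f(z)/f'(z).
z_0 = 5.440000: f = 12.995000, f' = 8.590000 → z_1 = 5.440000 - (12.995000)/(8.590000) = 3.927194
z_1 = 3.927194: f = 2.288581, f' = 5.564389 → z_2 = 3.927194 - (2.288581)/(5.564389) = 3.515904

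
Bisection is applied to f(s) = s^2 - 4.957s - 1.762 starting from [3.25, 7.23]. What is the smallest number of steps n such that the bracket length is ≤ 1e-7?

26

Initial width b − a = 7.23 − 3.25 = 3.980000.
After n steps the width is (b−a)/2^n; need (b−a)/2^n ≤ 1e-7.
So n ≥ log₂(3.980000/1e-7) = log₂(39800000.0000) ≈ 25.2463.
Hence n = 26.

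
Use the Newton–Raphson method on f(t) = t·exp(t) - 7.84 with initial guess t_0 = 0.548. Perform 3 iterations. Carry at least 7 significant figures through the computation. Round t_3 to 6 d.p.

f'(t) = (t + 1)·exp(t)
t_0 = 0.548000: f = -6.892075, f' = 2.677715 → t_1 = 0.548000 - (-6.892075)/(2.677715) = 3.121864
t_1 = 3.121864: f = 62.990863, f' = 93.519505 → t_2 = 3.121864 - (62.990863)/(93.519505) = 2.448306
t_2 = 2.448306: f = 20.483792, f' = 39.892524 → t_3 = 2.448306 - (20.483792)/(39.892524) = 1.934831

1.934831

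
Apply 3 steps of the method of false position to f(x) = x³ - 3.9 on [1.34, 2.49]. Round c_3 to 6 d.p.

1.556191

f(1.340000) = -1.493896, f(2.490000) = 11.538249
step 1: c = 1.471826, f(c) = -0.711622 < 0 → new bracket [1.471826, 2.490000]
step 2: c = 1.530974, f(c) = -0.311576 < 0 → new bracket [1.530974, 2.490000]
step 3: c = 1.556191, f(c) = -0.131327 < 0 → new bracket [1.556191, 2.490000]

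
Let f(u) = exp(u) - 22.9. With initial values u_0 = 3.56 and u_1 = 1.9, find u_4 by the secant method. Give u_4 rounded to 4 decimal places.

3.0987

f(u_0) = 12.263197, f(u_1) = -16.214106
u_2 = 1.900000 - (-16.214106)·(1.900000 - 3.560000)/(-16.214106 - (12.263197)) = 2.845153; f(u_2) = -5.695805
u_3 = 2.845153 - (-5.695805)·(2.845153 - 1.900000)/(-5.695805 - (-16.214106)) = 3.356967; f(u_3) = 5.801999
u_4 = 3.356967 - (5.801999)·(3.356967 - 2.845153)/(5.801999 - (-5.695805)) = 3.098696; f(u_4) = -0.730966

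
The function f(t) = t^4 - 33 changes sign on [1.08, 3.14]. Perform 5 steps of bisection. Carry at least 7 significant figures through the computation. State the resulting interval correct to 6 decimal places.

[2.367500, 2.431875]

f(1.080000) = -31.639511, f(3.140000) = 64.211712 (opposite signs)
step 1: m = 2.110000, f(m) = -13.178806 < 0 → root in [2.110000, 3.140000]
step 2: m = 2.625000, f(m) = 14.480713 > 0 → root in [2.110000, 2.625000]
step 3: m = 2.367500, f(m) = -1.583344 < 0 → root in [2.367500, 2.625000]
step 4: m = 2.496250, f(m) = 5.828652 > 0 → root in [2.367500, 2.496250]
step 5: m = 2.431875, f(m) = 1.975585 > 0 → root in [2.367500, 2.431875]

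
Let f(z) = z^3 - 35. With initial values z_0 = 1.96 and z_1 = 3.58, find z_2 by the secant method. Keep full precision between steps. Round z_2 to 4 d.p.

Secant update: z_(k+1) = z_k − f(z_k)·(z_k − z_(k-1))/(f(z_k) − f(z_(k-1))).
f(z_0) = -27.470464, f(z_1) = 10.882712
z_2 = 3.580000 - (10.882712)·(3.580000 - 1.960000)/(10.882712 - (-27.470464)) = 3.120325; f(z_2) = -4.619178

3.1203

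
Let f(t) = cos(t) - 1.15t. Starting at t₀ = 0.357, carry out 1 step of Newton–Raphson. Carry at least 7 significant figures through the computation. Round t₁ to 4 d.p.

Newton update: t ← t − f(t)/f'(t).
f'(t) = -sin(t) - 1.15
t_0 = 0.357000: f = 0.526399, f' = -1.499465 → t_1 = 0.357000 - (0.526399)/(-1.499465) = 0.708058

0.7081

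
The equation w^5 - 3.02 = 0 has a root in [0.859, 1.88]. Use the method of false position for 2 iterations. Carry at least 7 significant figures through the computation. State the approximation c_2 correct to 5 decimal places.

f(0.859000) = -2.552302, f(1.880000) = 20.464929
step 1: c = 0.972215, f(c) = -2.151416 < 0 → new bracket [0.972215, 1.880000]
step 2: c = 1.058570, f(c) = -1.690779 < 0 → new bracket [1.058570, 1.880000]

1.05857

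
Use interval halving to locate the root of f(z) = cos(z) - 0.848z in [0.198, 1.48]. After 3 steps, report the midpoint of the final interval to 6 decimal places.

0.758875

f(0.198000) = 0.812558, f(1.480000) = -1.164368 (opposite signs)
step 1: m = 0.839000, f(m) = -0.043265 < 0 → root in [0.198000, 0.839000]
step 2: m = 0.518500, f(m) = 0.428876 > 0 → root in [0.518500, 0.839000]
step 3: m = 0.678750, f(m) = 0.202778 > 0 → root in [0.678750, 0.839000]
Midpoint of [0.678750, 0.839000] = 0.758875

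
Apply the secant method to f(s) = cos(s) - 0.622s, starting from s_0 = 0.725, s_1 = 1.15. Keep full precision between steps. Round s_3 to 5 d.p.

0.94323

f(s_0) = 0.297549, f(s_1) = -0.306813
s_2 = 1.150000 - (-0.306813)·(1.150000 - 0.725000)/(-0.306813 - (0.297549)) = 0.934243; f(s_2) = 0.013328
s_3 = 0.934243 - (0.013328)·(0.934243 - 1.150000)/(0.013328 - (-0.306813)) = 0.943225; f(s_3) = 0.000494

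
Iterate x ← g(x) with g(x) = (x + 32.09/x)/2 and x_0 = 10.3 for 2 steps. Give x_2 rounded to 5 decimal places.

x_1 = g(10.300000) = 6.707767
x_2 = g(6.707767) = 5.745887

5.74589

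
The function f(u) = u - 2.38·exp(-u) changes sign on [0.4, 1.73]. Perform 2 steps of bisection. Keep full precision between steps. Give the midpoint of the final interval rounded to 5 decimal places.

f(0.400000) = -1.195362, f(1.730000) = 1.308063 (opposite signs)
step 1: m = 1.065000, f(m) = 0.244548 > 0 → root in [0.400000, 1.065000]
step 2: m = 0.732500, f(m) = -0.411580 < 0 → root in [0.732500, 1.065000]
Midpoint of [0.732500, 1.065000] = 0.898750

0.89875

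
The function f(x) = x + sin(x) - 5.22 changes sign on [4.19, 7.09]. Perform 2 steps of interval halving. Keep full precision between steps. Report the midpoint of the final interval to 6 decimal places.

f(4.190000) = -1.896630, f(7.090000) = 2.592087 (opposite signs)
step 1: m = 5.640000, f(m) = -0.179747 < 0 → root in [5.640000, 7.090000]
step 2: m = 6.365000, f(m) = 1.226723 > 0 → root in [5.640000, 6.365000]
Midpoint of [5.640000, 6.365000] = 6.002500

6.002500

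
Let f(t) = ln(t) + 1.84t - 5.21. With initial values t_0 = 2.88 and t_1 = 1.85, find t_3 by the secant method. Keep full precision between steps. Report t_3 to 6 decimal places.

2.364198

f(t_0) = 1.146990, f(t_1) = -1.190814
t_2 = 1.850000 - (-1.190814)·(1.850000 - 2.880000)/(-1.190814 - (1.146990)) = 2.374654; f(t_2) = 0.024215
t_3 = 2.374654 - (0.024215)·(2.374654 - 1.850000)/(0.024215 - (-1.190814)) = 2.364198; f(t_3) = 0.000563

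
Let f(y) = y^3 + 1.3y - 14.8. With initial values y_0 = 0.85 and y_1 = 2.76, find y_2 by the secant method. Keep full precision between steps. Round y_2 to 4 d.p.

f(y_0) = -13.080875, f(y_1) = 9.812576
y_2 = 2.760000 - (9.812576)·(2.760000 - 0.850000)/(9.812576 - (-13.080875)) = 1.941337; f(y_2) = -4.959771

1.9413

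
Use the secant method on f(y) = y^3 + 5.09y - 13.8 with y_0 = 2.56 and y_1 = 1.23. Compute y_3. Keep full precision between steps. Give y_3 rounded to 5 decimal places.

1.74458

f(y_0) = 16.007616, f(y_1) = -5.678433
y_2 = 1.230000 - (-5.678433)·(1.230000 - 2.560000)/(-5.678433 - (16.007616)) = 1.578257; f(y_2) = -1.835401
y_3 = 1.578257 - (-1.835401)·(1.578257 - 1.230000)/(-1.835401 - (-5.678433)) = 1.744582; f(y_3) = 0.389666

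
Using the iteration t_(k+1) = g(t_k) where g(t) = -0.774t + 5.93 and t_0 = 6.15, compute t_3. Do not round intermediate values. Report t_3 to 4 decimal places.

2.0410

t_1 = g(6.150000) = 1.169900
t_2 = g(1.169900) = 5.024497
t_3 = g(5.024497) = 2.041039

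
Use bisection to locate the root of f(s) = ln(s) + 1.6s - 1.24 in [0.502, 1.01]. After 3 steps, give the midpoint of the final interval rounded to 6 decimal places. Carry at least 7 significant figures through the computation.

0.851250

f(0.502000) = -1.125955, f(1.010000) = 0.385950 (opposite signs)
step 1: m = 0.756000, f(m) = -0.310114 < 0 → root in [0.756000, 1.010000]
step 2: m = 0.883000, f(m) = 0.048370 > 0 → root in [0.756000, 0.883000]
step 3: m = 0.819500, f(m) = -0.127861 < 0 → root in [0.819500, 0.883000]
Midpoint of [0.819500, 0.883000] = 0.851250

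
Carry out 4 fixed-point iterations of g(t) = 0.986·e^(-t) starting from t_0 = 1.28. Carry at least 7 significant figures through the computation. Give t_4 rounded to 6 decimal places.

0.618753

t_1 = g(1.280000) = 0.274145
t_2 = g(0.274145) = 0.749579
t_3 = g(0.749579) = 0.465950
t_4 = g(0.465950) = 0.618753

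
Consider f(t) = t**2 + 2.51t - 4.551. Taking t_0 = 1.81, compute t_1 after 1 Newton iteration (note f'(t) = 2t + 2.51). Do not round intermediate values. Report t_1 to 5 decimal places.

t_0 = 1.810000: f = 3.268200, f' = 6.130000 → t_1 = 1.810000 - (3.268200)/(6.130000) = 1.276852

1.27685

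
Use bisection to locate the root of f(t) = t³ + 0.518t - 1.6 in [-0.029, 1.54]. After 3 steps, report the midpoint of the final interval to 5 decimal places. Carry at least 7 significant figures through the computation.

1.04969

f(-0.029000) = -1.615046, f(1.540000) = 2.849984 (opposite signs)
step 1: m = 0.755500, f(m) = -0.777427 < 0 → root in [0.755500, 1.540000]
step 2: m = 1.147750, f(m) = 0.506500 > 0 → root in [0.755500, 1.147750]
step 3: m = 0.951625, f(m) = -0.245276 < 0 → root in [0.951625, 1.147750]
Midpoint of [0.951625, 1.147750] = 1.049688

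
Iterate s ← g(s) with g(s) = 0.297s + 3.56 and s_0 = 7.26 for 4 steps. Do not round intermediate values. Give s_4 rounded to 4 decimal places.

5.0811

s_1 = g(7.260000) = 5.716220
s_2 = g(5.716220) = 5.257717
s_3 = g(5.257717) = 5.121542
s_4 = g(5.121542) = 5.081098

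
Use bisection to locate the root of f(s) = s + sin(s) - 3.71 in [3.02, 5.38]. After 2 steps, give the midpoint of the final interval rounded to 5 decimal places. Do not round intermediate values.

f(3.020000) = -0.568707, f(5.380000) = 0.884697 (opposite signs)
step 1: m = 4.200000, f(m) = -0.381576 < 0 → root in [4.200000, 5.380000]
step 2: m = 4.790000, f(m) = 0.083010 > 0 → root in [4.200000, 4.790000]
Midpoint of [4.200000, 4.790000] = 4.495000

4.49500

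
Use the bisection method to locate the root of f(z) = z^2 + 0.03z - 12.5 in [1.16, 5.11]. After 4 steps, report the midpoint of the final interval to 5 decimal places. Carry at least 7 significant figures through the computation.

3.50531

f(1.160000) = -11.119600, f(5.110000) = 13.765400 (opposite signs)
step 1: m = 3.135000, f(m) = -2.577725 < 0 → root in [3.135000, 5.110000]
step 2: m = 4.122500, f(m) = 4.618681 > 0 → root in [3.135000, 4.122500]
step 3: m = 3.628750, f(m) = 0.776689 > 0 → root in [3.135000, 3.628750]
step 4: m = 3.381875, f(m) = -0.961465 < 0 → root in [3.381875, 3.628750]
Midpoint of [3.381875, 3.628750] = 3.505313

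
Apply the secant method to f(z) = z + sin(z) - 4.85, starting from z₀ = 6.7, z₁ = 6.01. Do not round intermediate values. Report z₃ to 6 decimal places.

5.534219

Secant update: z_(k+1) = z_k − f(z_k)·(z_k − z_(k-1))/(f(z_k) − f(z_(k-1))).
f(z_0) = 2.254850, f(z_1) = 0.890200
z_2 = 6.010000 - (0.890200)·(6.010000 - 6.700000)/(0.890200 - (2.254850)) = 5.559893; f(z_2) = 0.048037
z_3 = 5.559893 - (0.048037)·(5.559893 - 6.010000)/(0.048037 - (0.890200)) = 5.534219; f(z_3) = 0.003337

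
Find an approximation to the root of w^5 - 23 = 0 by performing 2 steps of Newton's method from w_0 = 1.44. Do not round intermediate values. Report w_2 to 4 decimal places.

Newton update: w ← w − f(w)/f'(w).
f'(w) = 5w^4
w_0 = 1.440000: f = -16.808264, f' = 21.499085 → w_1 = 1.440000 - (-16.808264)/(21.499085) = 2.221813
w_1 = 2.221813: f = 31.142400, f' = 121.842837 → w_2 = 2.221813 - (31.142400)/(121.842837) = 1.966218

1.9662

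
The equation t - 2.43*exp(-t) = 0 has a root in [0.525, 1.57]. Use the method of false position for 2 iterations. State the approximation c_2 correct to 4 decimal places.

False-position update: c = (a·f(b) − b·f(a))/(f(b) − f(a)); replace the endpoint whose sign matches f(c).
f(0.525000) = -0.912480, f(1.570000) = 1.064450
step 1: c = 1.007334, f(c) = 0.119920 > 0 → new bracket [0.525000, 1.007334]
step 2: c = 0.951308, f(c) = 0.012756 > 0 → new bracket [0.525000, 0.951308]

0.9513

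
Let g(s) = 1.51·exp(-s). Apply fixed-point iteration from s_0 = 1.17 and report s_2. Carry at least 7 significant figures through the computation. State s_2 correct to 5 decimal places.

0.94502

s_1 = g(1.170000) = 0.468654
s_2 = g(0.468654) = 0.945024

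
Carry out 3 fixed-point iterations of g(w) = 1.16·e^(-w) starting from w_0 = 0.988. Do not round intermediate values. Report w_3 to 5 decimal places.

w_1 = g(0.988000) = 0.431892
w_2 = g(0.431892) = 0.753164
w_3 = g(0.753164) = 0.546214

0.54621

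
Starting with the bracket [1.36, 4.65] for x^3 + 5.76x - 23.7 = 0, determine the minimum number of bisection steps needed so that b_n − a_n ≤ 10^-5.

19

Initial width b − a = 4.65 − 1.36 = 3.290000.
After n steps the width is (b−a)/2^n; need (b−a)/2^n ≤ 10^-5.
So n ≥ log₂(3.290000/10^-5) = log₂(329000.0000) ≈ 18.3277.
Hence n = 19.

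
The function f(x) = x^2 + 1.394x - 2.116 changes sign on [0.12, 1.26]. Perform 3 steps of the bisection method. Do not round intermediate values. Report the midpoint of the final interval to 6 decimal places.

0.903750

f(0.120000) = -1.934320, f(1.260000) = 1.228040 (opposite signs)
step 1: m = 0.690000, f(m) = -0.678040 < 0 → root in [0.690000, 1.260000]
step 2: m = 0.975000, f(m) = 0.193775 > 0 → root in [0.690000, 0.975000]
step 3: m = 0.832500, f(m) = -0.262439 < 0 → root in [0.832500, 0.975000]
Midpoint of [0.832500, 0.975000] = 0.903750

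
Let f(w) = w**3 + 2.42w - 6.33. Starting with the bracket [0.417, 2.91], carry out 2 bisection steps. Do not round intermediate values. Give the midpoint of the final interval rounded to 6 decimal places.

1.351875

f(0.417000) = -5.248348, f(2.910000) = 25.354371 (opposite signs)
step 1: m = 1.663500, f(m) = 2.298961 > 0 → root in [0.417000, 1.663500]
step 2: m = 1.040250, f(m) = -2.686920 < 0 → root in [1.040250, 1.663500]
Midpoint of [1.040250, 1.663500] = 1.351875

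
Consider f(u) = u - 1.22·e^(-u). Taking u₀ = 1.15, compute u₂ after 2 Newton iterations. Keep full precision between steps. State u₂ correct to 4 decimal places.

f'(u) = 1 + 1.22·e^(-u)
u_0 = 1.150000: f = 0.763703, f' = 1.386297 → u_1 = 1.150000 - (0.763703)/(1.386297) = 0.599106
u_1 = 0.599106: f = -0.071044, f' = 1.670149 → u_2 = 0.599106 - (-0.071044)/(1.670149) = 0.641643

0.6416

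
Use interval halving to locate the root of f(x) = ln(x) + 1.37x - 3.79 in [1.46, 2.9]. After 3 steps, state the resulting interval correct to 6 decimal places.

[2.180000, 2.360000]

f(1.460000) = -1.411364, f(2.900000) = 1.247711 (opposite signs)
step 1: m = 2.180000, f(m) = -0.024075 < 0 → root in [2.180000, 2.900000]
step 2: m = 2.540000, f(m) = 0.621964 > 0 → root in [2.180000, 2.540000]
step 3: m = 2.360000, f(m) = 0.301862 > 0 → root in [2.180000, 2.360000]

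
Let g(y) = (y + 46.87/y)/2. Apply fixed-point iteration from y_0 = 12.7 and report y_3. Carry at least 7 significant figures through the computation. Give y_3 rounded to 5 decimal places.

6.84705

y_1 = g(12.700000) = 8.195276
y_2 = g(8.195276) = 6.957212
y_3 = g(6.957212) = 6.847053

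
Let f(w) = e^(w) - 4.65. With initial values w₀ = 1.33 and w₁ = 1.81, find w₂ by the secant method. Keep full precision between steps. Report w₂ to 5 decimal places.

f(w_0) = -0.868957, f(w_1) = 1.460447
w_2 = 1.810000 - (1.460447)·(1.810000 - 1.330000)/(1.460447 - (-0.868957)) = 1.509058; f(w_2) = -0.127530

1.50906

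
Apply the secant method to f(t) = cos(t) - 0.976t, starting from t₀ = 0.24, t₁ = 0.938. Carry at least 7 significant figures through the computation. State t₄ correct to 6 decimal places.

f(t_0) = 0.737098, f(t_1) = -0.324086
t_2 = 0.938000 - (-0.324086)·(0.938000 - 0.240000)/(-0.324086 - (0.737098)) = 0.724831; f(t_2) = 0.041177
t_3 = 0.724831 - (0.041177)·(0.724831 - 0.938000)/(0.041177 - (-0.324086)) = 0.748862; f(t_3) = 0.001575
t_4 = 0.748862 - (0.001575)·(0.748862 - 0.724831)/(0.001575 - (0.041177)) = 0.749818; f(t_4) = -0.000009

0.749818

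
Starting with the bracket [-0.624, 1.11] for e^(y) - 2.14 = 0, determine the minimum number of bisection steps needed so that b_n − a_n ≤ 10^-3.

11

Initial width b − a = 1.11 − -0.624 = 1.734000.
After n steps the width is (b−a)/2^n; need (b−a)/2^n ≤ 10^-3.
So n ≥ log₂(1.734000/10^-3) = log₂(1734.0000) ≈ 10.7599.
Hence n = 11.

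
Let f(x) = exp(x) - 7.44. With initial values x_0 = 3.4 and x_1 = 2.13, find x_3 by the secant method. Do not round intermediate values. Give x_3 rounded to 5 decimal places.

f(x_0) = 22.524100, f(x_1) = 0.974867
x_2 = 2.130000 - (0.974867)·(2.130000 - 3.400000)/(0.974867 - (22.524100)) = 2.072546; f(x_2) = 0.505029
x_3 = 2.072546 - (0.505029)·(2.072546 - 2.130000)/(0.505029 - (0.974867)) = 2.010790; f(x_3) = 0.029213

2.01079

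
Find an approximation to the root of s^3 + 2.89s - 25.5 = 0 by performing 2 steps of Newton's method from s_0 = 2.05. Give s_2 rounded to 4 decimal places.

Newton update: s ← s − f(s)/f'(s).
f'(s) = 3s^2 + 2.89
s_0 = 2.050000: f = -10.960375, f' = 15.497500 → s_1 = 2.050000 - (-10.960375)/(15.497500) = 2.757235
s_1 = 2.757235: f = 3.429861, f' = 25.697035 → s_2 = 2.757235 - (3.429861)/(25.697035) = 2.623762

2.6238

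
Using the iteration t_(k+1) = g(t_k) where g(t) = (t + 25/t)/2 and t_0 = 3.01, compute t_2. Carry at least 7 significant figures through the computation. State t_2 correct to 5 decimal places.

t_1 = g(3.010000) = 5.657824
t_2 = g(5.657824) = 5.038242

5.03824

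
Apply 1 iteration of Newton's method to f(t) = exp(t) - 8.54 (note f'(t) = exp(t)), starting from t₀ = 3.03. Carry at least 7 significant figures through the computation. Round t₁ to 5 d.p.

2.44262

Newton update: t ← t − f(t)/f'(t).
t_0 = 3.030000: f = 12.157233, f' = 20.697233 → t_1 = 3.030000 - (12.157233)/(20.697233) = 2.442616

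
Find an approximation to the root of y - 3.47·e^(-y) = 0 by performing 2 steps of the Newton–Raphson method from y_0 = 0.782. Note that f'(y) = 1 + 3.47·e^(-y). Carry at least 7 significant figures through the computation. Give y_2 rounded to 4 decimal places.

1.1254

Newton update: y ← y − f(y)/f'(y).
y_0 = 0.782000: f = -0.805491, f' = 2.587491 → y_1 = 0.782000 - (-0.805491)/(2.587491) = 1.093302
y_1 = 1.093302: f = -0.069524, f' = 2.162825 → y_2 = 1.093302 - (-0.069524)/(2.162825) = 1.125447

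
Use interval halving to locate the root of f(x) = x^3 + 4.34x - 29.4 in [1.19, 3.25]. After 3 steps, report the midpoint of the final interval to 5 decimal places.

2.60625

f(1.190000) = -22.550241, f(3.250000) = 19.033125 (opposite signs)
step 1: m = 2.220000, f(m) = -8.824152 < 0 → root in [2.220000, 3.250000]
step 2: m = 2.735000, f(m) = 2.928315 > 0 → root in [2.220000, 2.735000]
step 3: m = 2.477500, f(m) = -3.440740 < 0 → root in [2.477500, 2.735000]
Midpoint of [2.477500, 2.735000] = 2.606250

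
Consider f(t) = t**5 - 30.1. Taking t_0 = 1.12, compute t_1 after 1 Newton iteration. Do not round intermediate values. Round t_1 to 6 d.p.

4.721819

Newton update: t ← t − f(t)/f'(t).
f'(t) = 5t**4
t_0 = 1.120000: f = -28.337658, f' = 7.867597 → t_1 = 1.120000 - (-28.337658)/(7.867597) = 4.721819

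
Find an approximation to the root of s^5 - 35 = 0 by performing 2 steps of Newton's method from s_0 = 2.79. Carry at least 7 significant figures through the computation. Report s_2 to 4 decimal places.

2.1085

f'(s) = 5s^4
s_0 = 2.790000: f = 134.052274, f' = 302.961064 → s_1 = 2.790000 - (134.052274)/(302.961064) = 2.347526
s_1 = 2.347526: f = 36.293908, f' = 151.849002 → s_2 = 2.347526 - (36.293908)/(151.849002) = 2.108513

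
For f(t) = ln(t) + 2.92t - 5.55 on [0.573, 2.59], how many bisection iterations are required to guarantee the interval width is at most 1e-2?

Initial width b − a = 2.59 − 0.573 = 2.017000.
After n steps the width is (b−a)/2^n; need (b−a)/2^n ≤ 1e-2.
So n ≥ log₂(2.017000/1e-2) = log₂(201.7000) ≈ 7.6561.
Hence n = 8.

8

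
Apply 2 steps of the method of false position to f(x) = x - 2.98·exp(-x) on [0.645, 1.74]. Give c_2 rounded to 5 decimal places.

1.05378

f(0.645000) = -0.918494, f(1.740000) = 1.216949
step 1: c = 1.115980, f(c) = 0.139750 > 0 → new bracket [0.645000, 1.115980]
step 2: c = 1.053783, f(c) = 0.014907 > 0 → new bracket [0.645000, 1.053783]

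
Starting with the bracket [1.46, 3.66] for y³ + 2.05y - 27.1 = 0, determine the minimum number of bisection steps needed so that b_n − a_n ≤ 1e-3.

12

Initial width b − a = 3.66 − 1.46 = 2.200000.
After n steps the width is (b−a)/2^n; need (b−a)/2^n ≤ 1e-3.
So n ≥ log₂(2.200000/1e-3) = log₂(2200.0000) ≈ 11.1033.
Hence n = 12.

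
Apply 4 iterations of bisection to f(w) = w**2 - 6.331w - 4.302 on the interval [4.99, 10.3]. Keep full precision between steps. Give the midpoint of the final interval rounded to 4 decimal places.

f(4.990000) = -10.993590, f(10.300000) = 36.578700 (opposite signs)
step 1: m = 7.645000, f(m) = 5.743530 > 0 → root in [4.990000, 7.645000]
step 2: m = 6.317500, f(m) = -4.387286 < 0 → root in [6.317500, 7.645000]
step 3: m = 6.981250, f(m) = 0.237558 > 0 → root in [6.317500, 6.981250]
step 4: m = 6.649375, f(m) = -2.185005 < 0 → root in [6.649375, 6.981250]
Midpoint of [6.649375, 6.981250] = 6.815313

6.8153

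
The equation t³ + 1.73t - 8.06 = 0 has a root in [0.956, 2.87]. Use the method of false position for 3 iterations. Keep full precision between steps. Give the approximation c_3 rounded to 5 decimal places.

1.65444

f(0.956000) = -5.532397, f(2.870000) = 20.545003
step 1: c = 1.362061, f(c) = -3.176727 < 0 → new bracket [1.362061, 2.870000]
step 2: c = 1.563998, f(c) = -1.528600 < 0 → new bracket [1.563998, 2.870000]
step 3: c = 1.654439, f(c) = -0.669340 < 0 → new bracket [1.654439, 2.870000]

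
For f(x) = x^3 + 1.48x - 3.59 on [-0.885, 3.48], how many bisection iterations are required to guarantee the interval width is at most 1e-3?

13

Initial width b − a = 3.48 − -0.885 = 4.365000.
After n steps the width is (b−a)/2^n; need (b−a)/2^n ≤ 1e-3.
So n ≥ log₂(4.365000/1e-3) = log₂(4365.0000) ≈ 12.0918.
Hence n = 13.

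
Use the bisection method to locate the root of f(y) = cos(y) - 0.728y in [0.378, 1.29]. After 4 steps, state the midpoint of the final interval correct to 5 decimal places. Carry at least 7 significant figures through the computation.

f(0.378000) = 0.654221, f(1.290000) = -0.661999 (opposite signs)
step 1: m = 0.834000, f(m) = 0.064767 > 0 → root in [0.834000, 1.290000]
step 2: m = 1.062000, f(m) = -0.286010 < 0 → root in [0.834000, 1.062000]
step 3: m = 0.948000, f(m) = -0.106835 < 0 → root in [0.834000, 0.948000]
step 4: m = 0.891000, f(m) = -0.020013 < 0 → root in [0.834000, 0.891000]
Midpoint of [0.834000, 0.891000] = 0.862500

0.86250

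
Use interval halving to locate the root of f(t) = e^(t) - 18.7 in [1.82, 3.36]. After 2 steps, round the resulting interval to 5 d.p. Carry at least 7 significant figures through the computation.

[2.59000, 2.97500]

f(1.820000) = -12.528142, f(3.360000) = 10.089191 (opposite signs)
step 1: m = 2.590000, f(m) = -5.370228 < 0 → root in [2.590000, 3.360000]
step 2: m = 2.975000, f(m) = 0.889623 > 0 → root in [2.590000, 2.975000]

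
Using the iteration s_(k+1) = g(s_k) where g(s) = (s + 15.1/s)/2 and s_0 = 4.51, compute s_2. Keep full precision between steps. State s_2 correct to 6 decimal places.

s_1 = g(4.510000) = 3.929058
s_2 = g(3.929058) = 3.886109

3.886109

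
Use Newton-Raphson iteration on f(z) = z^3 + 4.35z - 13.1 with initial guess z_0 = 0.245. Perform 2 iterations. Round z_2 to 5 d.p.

2.09107

Newton update: z ← z − f(z)/f'(z).
f'(z) = 3z^2 + 4.35
z_0 = 0.245000: f = -12.019544, f' = 4.530075 → z_1 = 0.245000 - (-12.019544)/(4.530075) = 2.898277
z_1 = 2.898277: f = 23.853060, f' = 29.550029 → z_2 = 2.898277 - (23.853060)/(29.550029) = 2.091068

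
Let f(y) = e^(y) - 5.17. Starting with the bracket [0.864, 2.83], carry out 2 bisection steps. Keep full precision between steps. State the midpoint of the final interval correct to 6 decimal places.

1.601250

f(0.864000) = -2.797368, f(2.830000) = 11.775461 (opposite signs)
step 1: m = 1.847000, f(m) = 1.170769 > 0 → root in [0.864000, 1.847000]
step 2: m = 1.355500, f(m) = -1.291300 < 0 → root in [1.355500, 1.847000]
Midpoint of [1.355500, 1.847000] = 1.601250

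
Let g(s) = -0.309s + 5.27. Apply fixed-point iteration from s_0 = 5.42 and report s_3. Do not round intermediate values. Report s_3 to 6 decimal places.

3.984845

s_1 = g(5.420000) = 3.595220
s_2 = g(3.595220) = 4.159077
s_3 = g(4.159077) = 3.984845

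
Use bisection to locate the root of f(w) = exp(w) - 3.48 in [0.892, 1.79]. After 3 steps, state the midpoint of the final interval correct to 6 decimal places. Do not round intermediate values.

1.284875

f(0.892000) = -1.039995, f(1.790000) = 2.509452 (opposite signs)
step 1: m = 1.341000, f(m) = 0.342864 > 0 → root in [0.892000, 1.341000]
step 2: m = 1.116500, f(m) = -0.425854 < 0 → root in [1.116500, 1.341000]
step 3: m = 1.228750, f(m) = -0.063044 < 0 → root in [1.228750, 1.341000]
Midpoint of [1.228750, 1.341000] = 1.284875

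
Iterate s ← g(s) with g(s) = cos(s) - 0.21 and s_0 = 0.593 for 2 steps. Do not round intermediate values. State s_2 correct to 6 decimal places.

s_1 = g(0.593000) = 0.619268
s_2 = g(0.619268) = 0.604304

0.604304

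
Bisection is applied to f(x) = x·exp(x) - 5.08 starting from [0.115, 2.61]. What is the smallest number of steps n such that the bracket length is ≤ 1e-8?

Initial width b − a = 2.61 − 0.115 = 2.495000.
After n steps the width is (b−a)/2^n; need (b−a)/2^n ≤ 1e-8.
So n ≥ log₂(2.495000/1e-8) = log₂(249500000.0000) ≈ 27.8945.
Hence n = 28.

28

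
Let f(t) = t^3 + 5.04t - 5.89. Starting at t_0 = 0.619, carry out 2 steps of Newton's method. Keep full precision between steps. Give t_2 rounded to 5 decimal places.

0.98203

Newton update: t ← t − f(t)/f'(t).
f'(t) = 3t^2 + 5.04
t_0 = 0.619000: f = -2.533063, f' = 6.189483 → t_1 = 0.619000 - (-2.533063)/(6.189483) = 1.028253
t_1 = 1.028253: f = 0.379570, f' = 8.211912 → t_2 = 1.028253 - (0.379570)/(8.211912) = 0.982031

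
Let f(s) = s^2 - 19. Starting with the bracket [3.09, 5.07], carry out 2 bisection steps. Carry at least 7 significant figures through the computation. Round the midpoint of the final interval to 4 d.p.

f(3.090000) = -9.451900, f(5.070000) = 6.704900 (opposite signs)
step 1: m = 4.080000, f(m) = -2.353600 < 0 → root in [4.080000, 5.070000]
step 2: m = 4.575000, f(m) = 1.930625 > 0 → root in [4.080000, 4.575000]
Midpoint of [4.080000, 4.575000] = 4.327500

4.3275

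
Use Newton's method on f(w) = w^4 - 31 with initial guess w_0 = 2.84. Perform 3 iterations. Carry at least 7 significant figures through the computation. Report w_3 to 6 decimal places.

f'(w) = 4w^3
w_0 = 2.840000: f = 34.053903, f' = 91.625216 → w_1 = 2.840000 - (34.053903)/(91.625216) = 2.468335
w_1 = 2.468335: f = 6.120710, f' = 60.155064 → w_2 = 2.468335 - (6.120710)/(60.155064) = 2.366586
w_2 = 2.366586: f = 0.368165, f' = 53.018426 → w_3 = 2.366586 - (0.368165)/(53.018426) = 2.359642

2.359642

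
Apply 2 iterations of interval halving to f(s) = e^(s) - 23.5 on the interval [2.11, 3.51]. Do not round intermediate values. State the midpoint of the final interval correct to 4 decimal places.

f(2.110000) = -15.251759, f(3.510000) = 9.948268 (opposite signs)
step 1: m = 2.810000, f(m) = -6.890082 < 0 → root in [2.810000, 3.510000]
step 2: m = 3.160000, f(m) = 0.070596 > 0 → root in [2.810000, 3.160000]
Midpoint of [2.810000, 3.160000] = 2.985000

2.9850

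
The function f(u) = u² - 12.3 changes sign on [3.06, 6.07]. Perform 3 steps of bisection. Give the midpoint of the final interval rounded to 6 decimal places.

3.624375

f(3.060000) = -2.936400, f(6.070000) = 24.544900 (opposite signs)
step 1: m = 4.565000, f(m) = 8.539225 > 0 → root in [3.060000, 4.565000]
step 2: m = 3.812500, f(m) = 2.235156 > 0 → root in [3.060000, 3.812500]
step 3: m = 3.436250, f(m) = -0.492186 < 0 → root in [3.436250, 3.812500]
Midpoint of [3.436250, 3.812500] = 3.624375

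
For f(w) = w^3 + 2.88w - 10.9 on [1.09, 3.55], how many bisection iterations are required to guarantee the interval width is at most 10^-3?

12

Initial width b − a = 3.55 − 1.09 = 2.460000.
After n steps the width is (b−a)/2^n; need (b−a)/2^n ≤ 10^-3.
So n ≥ log₂(2.460000/10^-3) = log₂(2460.0000) ≈ 11.2644.
Hence n = 12.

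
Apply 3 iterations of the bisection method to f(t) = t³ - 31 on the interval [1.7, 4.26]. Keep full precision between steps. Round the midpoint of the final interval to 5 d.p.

3.14000

f(1.700000) = -26.087000, f(4.260000) = 46.308776 (opposite signs)
step 1: m = 2.980000, f(m) = -4.536408 < 0 → root in [2.980000, 4.260000]
step 2: m = 3.620000, f(m) = 16.437928 > 0 → root in [2.980000, 3.620000]
step 3: m = 3.300000, f(m) = 4.937000 > 0 → root in [2.980000, 3.300000]
Midpoint of [2.980000, 3.300000] = 3.140000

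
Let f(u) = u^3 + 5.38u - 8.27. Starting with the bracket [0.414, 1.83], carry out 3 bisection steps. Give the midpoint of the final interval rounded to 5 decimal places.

1.21050

f(0.414000) = -5.971722, f(1.830000) = 7.703887 (opposite signs)
step 1: m = 1.122000, f(m) = -0.821172 < 0 → root in [1.122000, 1.830000]
step 2: m = 1.476000, f(m) = 2.886458 > 0 → root in [1.122000, 1.476000]
step 3: m = 1.299000, f(m) = 0.910554 > 0 → root in [1.122000, 1.299000]
Midpoint of [1.122000, 1.299000] = 1.210500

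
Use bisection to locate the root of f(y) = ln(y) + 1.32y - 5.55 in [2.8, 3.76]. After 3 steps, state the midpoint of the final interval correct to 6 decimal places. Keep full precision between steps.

f(2.800000) = -0.824381, f(3.760000) = 0.737619 (opposite signs)
step 1: m = 3.280000, f(m) = -0.032557 < 0 → root in [3.280000, 3.760000]
step 2: m = 3.520000, f(m) = 0.354861 > 0 → root in [3.280000, 3.520000]
step 3: m = 3.400000, f(m) = 0.161775 > 0 → root in [3.280000, 3.400000]
Midpoint of [3.280000, 3.400000] = 3.340000

3.340000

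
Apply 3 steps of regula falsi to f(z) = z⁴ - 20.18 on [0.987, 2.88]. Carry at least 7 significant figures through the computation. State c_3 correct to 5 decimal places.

1.99812

f(0.987000) = -19.230995, f(2.880000) = 48.617071
step 1: c = 1.523556, f(c) = -14.791927 < 0 → new bracket [1.523556, 2.880000]
step 2: c = 1.839984, f(c) = -8.718100 < 0 → new bracket [1.839984, 2.880000]
step 3: c = 1.998124, f(c) = -4.239947 < 0 → new bracket [1.998124, 2.880000]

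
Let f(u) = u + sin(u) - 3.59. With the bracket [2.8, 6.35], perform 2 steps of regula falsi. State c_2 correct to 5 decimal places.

3.71039

False-position update: c = (a·f(b) − b·f(a))/(f(b) − f(a)); replace the endpoint whose sign matches f(c).
f(2.800000) = -0.455012, f(6.350000) = 2.826765
step 1: c = 3.292200, f(c) = -0.447839 < 0 → new bracket [3.292200, 6.350000]
step 2: c = 3.710389, f(c) = -0.418229 < 0 → new bracket [3.710389, 6.350000]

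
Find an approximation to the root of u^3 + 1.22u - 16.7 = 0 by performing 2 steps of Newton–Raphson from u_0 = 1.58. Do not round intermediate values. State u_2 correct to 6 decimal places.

2.455296

Newton update: u ← u − f(u)/f'(u).
f'(u) = 3u^2 + 1.22
u_0 = 1.580000: f = -10.828088, f' = 8.709200 → u_1 = 1.580000 - (-10.828088)/(8.709200) = 2.823293
u_1 = 2.823293: f = 9.248841, f' = 25.132951 → u_2 = 2.823293 - (9.248841)/(25.132951) = 2.455296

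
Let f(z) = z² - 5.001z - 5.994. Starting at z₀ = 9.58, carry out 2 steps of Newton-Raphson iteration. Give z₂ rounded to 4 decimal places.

Newton update: z ← z − f(z)/f'(z).
f'(z) = 2z - 5.001
z_0 = 9.580000: f = 37.872820, f' = 14.159000 → z_1 = 9.580000 - (37.872820)/(14.159000) = 6.905177
z_1 = 6.905177: f = 7.154679, f' = 8.809354 → z_2 = 6.905177 - (7.154679)/(8.809354) = 6.093009

6.0930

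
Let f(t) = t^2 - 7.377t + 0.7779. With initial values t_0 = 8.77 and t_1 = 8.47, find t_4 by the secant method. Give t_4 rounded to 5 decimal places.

f(t_0) = 12.994510, f(t_1) = 10.035610
t_2 = 8.470000 - (10.035610)·(8.470000 - 8.770000)/(10.035610 - (12.994510)) = 7.452499; f(t_2) = 1.340558
t_3 = 7.452499 - (1.340558)·(7.452499 - 8.470000)/(1.340558 - (10.035610)) = 7.295626; f(t_3) = 0.184228
t_4 = 7.295626 - (0.184228)·(7.295626 - 7.452499)/(0.184228 - (1.340558)) = 7.270633; f(t_4) = 0.004545

7.27063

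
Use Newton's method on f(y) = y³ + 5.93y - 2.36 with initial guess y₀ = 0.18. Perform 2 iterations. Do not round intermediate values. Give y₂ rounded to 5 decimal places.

0.38812

f'(y) = 3y² + 5.93
y_0 = 0.180000: f = -1.286768, f' = 6.027200 → y_1 = 0.180000 - (-1.286768)/(6.027200) = 0.393493
y_1 = 0.393493: f = 0.034344, f' = 6.394511 → y_2 = 0.393493 - (0.034344)/(6.394511) = 0.388123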